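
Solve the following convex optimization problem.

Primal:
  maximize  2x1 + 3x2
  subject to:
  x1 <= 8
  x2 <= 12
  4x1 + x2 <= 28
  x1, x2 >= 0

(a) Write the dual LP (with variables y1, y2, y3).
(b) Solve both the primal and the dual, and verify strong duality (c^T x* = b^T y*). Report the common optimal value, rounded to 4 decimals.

The standard primal-dual pair for 'max c^T x s.t. A x <= b, x >= 0' is:
  Dual:  min b^T y  s.t.  A^T y >= c,  y >= 0.

So the dual LP is:
  minimize  8y1 + 12y2 + 28y3
  subject to:
    y1 + 4y3 >= 2
    y2 + y3 >= 3
    y1, y2, y3 >= 0

Solving the primal: x* = (4, 12).
  primal value c^T x* = 44.
Solving the dual: y* = (0, 2.5, 0.5).
  dual value b^T y* = 44.
Strong duality: c^T x* = b^T y*. Confirmed.

44


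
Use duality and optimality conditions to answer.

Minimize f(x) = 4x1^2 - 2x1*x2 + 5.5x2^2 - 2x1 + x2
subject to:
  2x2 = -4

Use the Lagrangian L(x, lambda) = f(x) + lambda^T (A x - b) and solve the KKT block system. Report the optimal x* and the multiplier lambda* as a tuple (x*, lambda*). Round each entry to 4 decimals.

Form the Lagrangian:
  L(x, lambda) = (1/2) x^T Q x + c^T x + lambda^T (A x - b)
Stationarity (grad_x L = 0): Q x + c + A^T lambda = 0.
Primal feasibility: A x = b.

This gives the KKT block system:
  [ Q   A^T ] [ x     ]   [-c ]
  [ A    0  ] [ lambda ] = [ b ]

Solving the linear system:
  x*      = (-0.25, -2)
  lambda* = (10.25)
  f(x*)   = 19.75

x* = (-0.25, -2), lambda* = (10.25)


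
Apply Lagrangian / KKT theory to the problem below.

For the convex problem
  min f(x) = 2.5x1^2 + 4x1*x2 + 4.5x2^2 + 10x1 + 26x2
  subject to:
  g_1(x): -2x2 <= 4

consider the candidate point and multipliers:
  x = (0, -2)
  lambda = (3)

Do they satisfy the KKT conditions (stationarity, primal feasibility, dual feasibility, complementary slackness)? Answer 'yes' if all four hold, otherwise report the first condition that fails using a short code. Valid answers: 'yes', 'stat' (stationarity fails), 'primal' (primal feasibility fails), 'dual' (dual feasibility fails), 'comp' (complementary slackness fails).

Gradient of f: grad f(x) = Q x + c = (2, 8)
Constraint values g_i(x) = a_i^T x - b_i:
  g_1((0, -2)) = 0
Stationarity residual: grad f(x) + sum_i lambda_i a_i = (2, 2)
  -> stationarity FAILS
Primal feasibility (all g_i <= 0): OK
Dual feasibility (all lambda_i >= 0): OK
Complementary slackness (lambda_i * g_i(x) = 0 for all i): OK

Verdict: the first failing condition is stationarity -> stat.

stat


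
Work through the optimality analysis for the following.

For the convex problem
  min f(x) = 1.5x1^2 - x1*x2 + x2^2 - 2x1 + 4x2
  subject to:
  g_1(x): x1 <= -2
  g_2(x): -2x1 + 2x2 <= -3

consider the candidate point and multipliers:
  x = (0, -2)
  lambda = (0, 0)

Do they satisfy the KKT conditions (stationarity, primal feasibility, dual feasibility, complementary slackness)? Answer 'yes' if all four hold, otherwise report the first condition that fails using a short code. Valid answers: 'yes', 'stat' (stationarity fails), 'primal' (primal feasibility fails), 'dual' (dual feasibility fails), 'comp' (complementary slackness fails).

Gradient of f: grad f(x) = Q x + c = (0, 0)
Constraint values g_i(x) = a_i^T x - b_i:
  g_1((0, -2)) = 2
  g_2((0, -2)) = -1
Stationarity residual: grad f(x) + sum_i lambda_i a_i = (0, 0)
  -> stationarity OK
Primal feasibility (all g_i <= 0): FAILS
Dual feasibility (all lambda_i >= 0): OK
Complementary slackness (lambda_i * g_i(x) = 0 for all i): OK

Verdict: the first failing condition is primal_feasibility -> primal.

primal


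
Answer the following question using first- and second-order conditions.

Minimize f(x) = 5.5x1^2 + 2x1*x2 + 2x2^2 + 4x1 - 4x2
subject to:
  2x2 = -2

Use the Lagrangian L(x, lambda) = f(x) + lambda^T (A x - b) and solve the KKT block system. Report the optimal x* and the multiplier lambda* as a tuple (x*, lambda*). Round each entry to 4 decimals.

Form the Lagrangian:
  L(x, lambda) = (1/2) x^T Q x + c^T x + lambda^T (A x - b)
Stationarity (grad_x L = 0): Q x + c + A^T lambda = 0.
Primal feasibility: A x = b.

This gives the KKT block system:
  [ Q   A^T ] [ x     ]   [-c ]
  [ A    0  ] [ lambda ] = [ b ]

Solving the linear system:
  x*      = (-0.1818, -1)
  lambda* = (4.1818)
  f(x*)   = 5.8182

x* = (-0.1818, -1), lambda* = (4.1818)


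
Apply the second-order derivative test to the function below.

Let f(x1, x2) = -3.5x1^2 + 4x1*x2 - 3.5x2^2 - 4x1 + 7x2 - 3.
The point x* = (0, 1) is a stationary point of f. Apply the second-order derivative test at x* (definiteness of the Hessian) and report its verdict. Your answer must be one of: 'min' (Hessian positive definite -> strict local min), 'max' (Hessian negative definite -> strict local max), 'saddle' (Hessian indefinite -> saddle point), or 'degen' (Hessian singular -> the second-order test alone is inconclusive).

Compute the Hessian H = grad^2 f:
  H = [[-7, 4], [4, -7]]
Verify stationarity: grad f(x*) = H x* + g = (0, 0).
Eigenvalues of H: -11, -3.
Both eigenvalues < 0, so H is negative definite -> x* is a strict local max.

max


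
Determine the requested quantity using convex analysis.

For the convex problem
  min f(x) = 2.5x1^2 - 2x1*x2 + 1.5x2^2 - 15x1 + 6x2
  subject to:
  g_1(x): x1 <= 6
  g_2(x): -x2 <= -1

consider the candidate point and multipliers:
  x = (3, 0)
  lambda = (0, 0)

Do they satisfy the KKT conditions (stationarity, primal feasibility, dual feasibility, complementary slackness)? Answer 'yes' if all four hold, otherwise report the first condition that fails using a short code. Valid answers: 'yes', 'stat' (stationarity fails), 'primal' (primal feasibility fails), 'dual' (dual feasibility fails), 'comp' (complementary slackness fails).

Gradient of f: grad f(x) = Q x + c = (0, 0)
Constraint values g_i(x) = a_i^T x - b_i:
  g_1((3, 0)) = -3
  g_2((3, 0)) = 1
Stationarity residual: grad f(x) + sum_i lambda_i a_i = (0, 0)
  -> stationarity OK
Primal feasibility (all g_i <= 0): FAILS
Dual feasibility (all lambda_i >= 0): OK
Complementary slackness (lambda_i * g_i(x) = 0 for all i): OK

Verdict: the first failing condition is primal_feasibility -> primal.

primal


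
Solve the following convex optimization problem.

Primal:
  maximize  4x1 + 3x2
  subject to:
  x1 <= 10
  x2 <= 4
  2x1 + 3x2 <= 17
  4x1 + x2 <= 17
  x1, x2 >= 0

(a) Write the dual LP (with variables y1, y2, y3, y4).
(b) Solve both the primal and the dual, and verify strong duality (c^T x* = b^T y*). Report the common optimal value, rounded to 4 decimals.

The standard primal-dual pair for 'max c^T x s.t. A x <= b, x >= 0' is:
  Dual:  min b^T y  s.t.  A^T y >= c,  y >= 0.

So the dual LP is:
  minimize  10y1 + 4y2 + 17y3 + 17y4
  subject to:
    y1 + 2y3 + 4y4 >= 4
    y2 + 3y3 + y4 >= 3
    y1, y2, y3, y4 >= 0

Solving the primal: x* = (3.4, 3.4).
  primal value c^T x* = 23.8.
Solving the dual: y* = (0, 0, 0.8, 0.6).
  dual value b^T y* = 23.8.
Strong duality: c^T x* = b^T y*. Confirmed.

23.8


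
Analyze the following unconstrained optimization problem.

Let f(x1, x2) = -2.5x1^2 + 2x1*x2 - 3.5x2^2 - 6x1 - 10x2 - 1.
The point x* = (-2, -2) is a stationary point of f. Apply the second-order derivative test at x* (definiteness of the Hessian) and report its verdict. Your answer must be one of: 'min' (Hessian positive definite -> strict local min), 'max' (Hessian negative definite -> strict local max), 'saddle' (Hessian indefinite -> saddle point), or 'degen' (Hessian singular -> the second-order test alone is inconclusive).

Compute the Hessian H = grad^2 f:
  H = [[-5, 2], [2, -7]]
Verify stationarity: grad f(x*) = H x* + g = (0, 0).
Eigenvalues of H: -8.2361, -3.7639.
Both eigenvalues < 0, so H is negative definite -> x* is a strict local max.

max


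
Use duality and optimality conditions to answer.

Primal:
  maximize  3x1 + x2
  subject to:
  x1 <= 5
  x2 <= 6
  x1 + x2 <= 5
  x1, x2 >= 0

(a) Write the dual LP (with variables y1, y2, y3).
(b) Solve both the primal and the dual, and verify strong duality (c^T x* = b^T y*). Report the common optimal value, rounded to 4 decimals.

The standard primal-dual pair for 'max c^T x s.t. A x <= b, x >= 0' is:
  Dual:  min b^T y  s.t.  A^T y >= c,  y >= 0.

So the dual LP is:
  minimize  5y1 + 6y2 + 5y3
  subject to:
    y1 + y3 >= 3
    y2 + y3 >= 1
    y1, y2, y3 >= 0

Solving the primal: x* = (5, 0).
  primal value c^T x* = 15.
Solving the dual: y* = (2, 0, 1).
  dual value b^T y* = 15.
Strong duality: c^T x* = b^T y*. Confirmed.

15


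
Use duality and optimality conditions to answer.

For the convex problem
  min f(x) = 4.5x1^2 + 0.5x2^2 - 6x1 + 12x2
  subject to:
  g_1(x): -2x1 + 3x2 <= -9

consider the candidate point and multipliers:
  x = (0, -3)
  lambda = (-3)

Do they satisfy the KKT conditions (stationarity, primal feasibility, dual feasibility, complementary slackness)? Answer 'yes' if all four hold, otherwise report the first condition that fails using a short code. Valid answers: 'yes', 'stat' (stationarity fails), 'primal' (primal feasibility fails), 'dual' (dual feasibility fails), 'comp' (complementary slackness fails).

Gradient of f: grad f(x) = Q x + c = (-6, 9)
Constraint values g_i(x) = a_i^T x - b_i:
  g_1((0, -3)) = 0
Stationarity residual: grad f(x) + sum_i lambda_i a_i = (0, 0)
  -> stationarity OK
Primal feasibility (all g_i <= 0): OK
Dual feasibility (all lambda_i >= 0): FAILS
Complementary slackness (lambda_i * g_i(x) = 0 for all i): OK

Verdict: the first failing condition is dual_feasibility -> dual.

dual


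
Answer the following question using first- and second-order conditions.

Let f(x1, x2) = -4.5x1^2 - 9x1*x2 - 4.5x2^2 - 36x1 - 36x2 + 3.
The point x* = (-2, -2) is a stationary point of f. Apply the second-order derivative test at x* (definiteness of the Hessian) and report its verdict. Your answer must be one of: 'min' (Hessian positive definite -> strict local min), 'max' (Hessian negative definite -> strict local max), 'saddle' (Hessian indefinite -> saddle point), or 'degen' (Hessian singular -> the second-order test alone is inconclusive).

Compute the Hessian H = grad^2 f:
  H = [[-9, -9], [-9, -9]]
Verify stationarity: grad f(x*) = H x* + g = (0, 0).
Eigenvalues of H: -18, 0.
H has a zero eigenvalue (singular; negative semidefinite but not definite), so H is neither positive definite, negative definite, nor indefinite. The second-order test alone is inconclusive -> degen.
(Indeed, f is constant along the null direction of H through x*, so x* is not a strict local extremum.)

degen


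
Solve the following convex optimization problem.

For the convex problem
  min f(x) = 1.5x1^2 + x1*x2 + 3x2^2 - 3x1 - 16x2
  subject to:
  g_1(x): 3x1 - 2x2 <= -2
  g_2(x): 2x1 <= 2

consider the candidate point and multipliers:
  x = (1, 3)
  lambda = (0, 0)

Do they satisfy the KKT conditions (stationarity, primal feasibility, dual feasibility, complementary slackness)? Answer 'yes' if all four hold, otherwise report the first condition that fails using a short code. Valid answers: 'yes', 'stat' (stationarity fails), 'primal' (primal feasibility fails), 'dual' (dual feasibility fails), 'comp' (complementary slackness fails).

Gradient of f: grad f(x) = Q x + c = (3, 3)
Constraint values g_i(x) = a_i^T x - b_i:
  g_1((1, 3)) = -1
  g_2((1, 3)) = 0
Stationarity residual: grad f(x) + sum_i lambda_i a_i = (3, 3)
  -> stationarity FAILS
Primal feasibility (all g_i <= 0): OK
Dual feasibility (all lambda_i >= 0): OK
Complementary slackness (lambda_i * g_i(x) = 0 for all i): OK

Verdict: the first failing condition is stationarity -> stat.

stat


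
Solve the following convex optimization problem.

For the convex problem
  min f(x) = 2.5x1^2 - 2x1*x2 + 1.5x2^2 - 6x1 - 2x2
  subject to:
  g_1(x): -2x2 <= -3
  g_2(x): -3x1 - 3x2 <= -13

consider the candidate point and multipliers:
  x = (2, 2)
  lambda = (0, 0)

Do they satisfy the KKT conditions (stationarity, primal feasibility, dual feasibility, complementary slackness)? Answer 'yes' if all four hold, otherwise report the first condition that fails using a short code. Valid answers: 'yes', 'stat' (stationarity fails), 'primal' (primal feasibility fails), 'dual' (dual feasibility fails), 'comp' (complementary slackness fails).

Gradient of f: grad f(x) = Q x + c = (0, 0)
Constraint values g_i(x) = a_i^T x - b_i:
  g_1((2, 2)) = -1
  g_2((2, 2)) = 1
Stationarity residual: grad f(x) + sum_i lambda_i a_i = (0, 0)
  -> stationarity OK
Primal feasibility (all g_i <= 0): FAILS
Dual feasibility (all lambda_i >= 0): OK
Complementary slackness (lambda_i * g_i(x) = 0 for all i): OK

Verdict: the first failing condition is primal_feasibility -> primal.

primal


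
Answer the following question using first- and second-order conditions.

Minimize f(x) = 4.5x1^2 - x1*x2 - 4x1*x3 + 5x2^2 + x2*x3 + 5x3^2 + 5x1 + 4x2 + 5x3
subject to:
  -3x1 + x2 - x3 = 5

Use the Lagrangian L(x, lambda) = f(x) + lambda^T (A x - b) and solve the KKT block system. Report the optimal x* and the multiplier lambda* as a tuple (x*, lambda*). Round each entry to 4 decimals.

Form the Lagrangian:
  L(x, lambda) = (1/2) x^T Q x + c^T x + lambda^T (A x - b)
Stationarity (grad_x L = 0): Q x + c + A^T lambda = 0.
Primal feasibility: A x = b.

This gives the KKT block system:
  [ Q   A^T ] [ x     ]   [-c ]
  [ A    0  ] [ lambda ] = [ b ]

Solving the linear system:
  x*      = (-1.4041, -0.3344, -1.122)
  lambda* = (-0.9382)
  f(x*)   = -4.6387

x* = (-1.4041, -0.3344, -1.122), lambda* = (-0.9382)


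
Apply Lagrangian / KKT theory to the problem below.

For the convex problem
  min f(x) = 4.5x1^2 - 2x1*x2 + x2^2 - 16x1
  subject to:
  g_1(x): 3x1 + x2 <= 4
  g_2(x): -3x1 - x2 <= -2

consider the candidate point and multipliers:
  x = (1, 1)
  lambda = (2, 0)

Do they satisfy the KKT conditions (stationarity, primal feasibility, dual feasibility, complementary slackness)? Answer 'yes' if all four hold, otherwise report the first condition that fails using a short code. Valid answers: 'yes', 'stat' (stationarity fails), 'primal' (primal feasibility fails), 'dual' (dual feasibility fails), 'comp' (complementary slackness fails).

Gradient of f: grad f(x) = Q x + c = (-9, 0)
Constraint values g_i(x) = a_i^T x - b_i:
  g_1((1, 1)) = 0
  g_2((1, 1)) = -2
Stationarity residual: grad f(x) + sum_i lambda_i a_i = (-3, 2)
  -> stationarity FAILS
Primal feasibility (all g_i <= 0): OK
Dual feasibility (all lambda_i >= 0): OK
Complementary slackness (lambda_i * g_i(x) = 0 for all i): OK

Verdict: the first failing condition is stationarity -> stat.

stat


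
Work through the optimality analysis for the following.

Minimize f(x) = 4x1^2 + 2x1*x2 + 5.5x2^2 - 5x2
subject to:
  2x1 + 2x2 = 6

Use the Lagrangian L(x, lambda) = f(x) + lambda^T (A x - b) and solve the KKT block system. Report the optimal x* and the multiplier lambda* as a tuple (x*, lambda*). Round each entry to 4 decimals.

Form the Lagrangian:
  L(x, lambda) = (1/2) x^T Q x + c^T x + lambda^T (A x - b)
Stationarity (grad_x L = 0): Q x + c + A^T lambda = 0.
Primal feasibility: A x = b.

This gives the KKT block system:
  [ Q   A^T ] [ x     ]   [-c ]
  [ A    0  ] [ lambda ] = [ b ]

Solving the linear system:
  x*      = (1.4667, 1.5333)
  lambda* = (-7.4)
  f(x*)   = 18.3667

x* = (1.4667, 1.5333), lambda* = (-7.4)


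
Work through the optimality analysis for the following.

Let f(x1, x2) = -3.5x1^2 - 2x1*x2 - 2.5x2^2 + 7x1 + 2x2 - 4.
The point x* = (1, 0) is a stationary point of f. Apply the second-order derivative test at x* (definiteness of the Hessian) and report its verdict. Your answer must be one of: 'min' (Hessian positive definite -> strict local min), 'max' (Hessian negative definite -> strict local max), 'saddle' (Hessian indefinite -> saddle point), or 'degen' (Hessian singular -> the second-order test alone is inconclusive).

Compute the Hessian H = grad^2 f:
  H = [[-7, -2], [-2, -5]]
Verify stationarity: grad f(x*) = H x* + g = (0, 0).
Eigenvalues of H: -8.2361, -3.7639.
Both eigenvalues < 0, so H is negative definite -> x* is a strict local max.

max


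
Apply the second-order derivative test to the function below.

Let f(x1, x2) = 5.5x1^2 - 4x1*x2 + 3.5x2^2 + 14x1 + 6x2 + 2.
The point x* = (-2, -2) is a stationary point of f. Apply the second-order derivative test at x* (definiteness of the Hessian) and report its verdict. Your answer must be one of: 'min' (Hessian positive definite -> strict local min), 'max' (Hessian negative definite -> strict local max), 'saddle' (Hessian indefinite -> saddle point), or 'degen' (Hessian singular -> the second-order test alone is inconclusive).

Compute the Hessian H = grad^2 f:
  H = [[11, -4], [-4, 7]]
Verify stationarity: grad f(x*) = H x* + g = (0, 0).
Eigenvalues of H: 4.5279, 13.4721.
Both eigenvalues > 0, so H is positive definite -> x* is a strict local min.

min


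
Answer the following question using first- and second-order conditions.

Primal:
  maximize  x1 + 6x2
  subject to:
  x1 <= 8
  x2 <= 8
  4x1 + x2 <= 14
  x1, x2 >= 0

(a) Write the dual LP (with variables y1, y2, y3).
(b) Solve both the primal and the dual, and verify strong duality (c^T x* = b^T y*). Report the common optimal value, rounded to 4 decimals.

The standard primal-dual pair for 'max c^T x s.t. A x <= b, x >= 0' is:
  Dual:  min b^T y  s.t.  A^T y >= c,  y >= 0.

So the dual LP is:
  minimize  8y1 + 8y2 + 14y3
  subject to:
    y1 + 4y3 >= 1
    y2 + y3 >= 6
    y1, y2, y3 >= 0

Solving the primal: x* = (1.5, 8).
  primal value c^T x* = 49.5.
Solving the dual: y* = (0, 5.75, 0.25).
  dual value b^T y* = 49.5.
Strong duality: c^T x* = b^T y*. Confirmed.

49.5


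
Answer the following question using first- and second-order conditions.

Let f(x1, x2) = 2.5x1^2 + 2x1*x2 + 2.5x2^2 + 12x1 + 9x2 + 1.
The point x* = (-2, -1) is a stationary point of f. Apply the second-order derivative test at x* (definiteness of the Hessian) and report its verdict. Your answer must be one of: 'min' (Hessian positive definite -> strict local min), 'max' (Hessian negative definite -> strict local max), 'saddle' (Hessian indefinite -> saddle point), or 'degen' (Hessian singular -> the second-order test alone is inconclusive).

Compute the Hessian H = grad^2 f:
  H = [[5, 2], [2, 5]]
Verify stationarity: grad f(x*) = H x* + g = (0, 0).
Eigenvalues of H: 3, 7.
Both eigenvalues > 0, so H is positive definite -> x* is a strict local min.

min


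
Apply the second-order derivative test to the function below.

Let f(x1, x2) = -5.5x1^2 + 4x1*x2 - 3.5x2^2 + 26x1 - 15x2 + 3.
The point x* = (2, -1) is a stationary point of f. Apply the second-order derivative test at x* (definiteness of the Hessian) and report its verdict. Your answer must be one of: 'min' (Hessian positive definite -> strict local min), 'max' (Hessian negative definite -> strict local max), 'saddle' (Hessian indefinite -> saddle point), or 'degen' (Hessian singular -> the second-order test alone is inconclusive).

Compute the Hessian H = grad^2 f:
  H = [[-11, 4], [4, -7]]
Verify stationarity: grad f(x*) = H x* + g = (0, 0).
Eigenvalues of H: -13.4721, -4.5279.
Both eigenvalues < 0, so H is negative definite -> x* is a strict local max.

max


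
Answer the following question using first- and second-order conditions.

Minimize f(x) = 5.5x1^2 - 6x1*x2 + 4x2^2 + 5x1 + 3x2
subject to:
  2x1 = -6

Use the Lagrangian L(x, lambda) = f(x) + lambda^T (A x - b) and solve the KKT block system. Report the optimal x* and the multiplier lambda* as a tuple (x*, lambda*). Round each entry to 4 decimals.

Form the Lagrangian:
  L(x, lambda) = (1/2) x^T Q x + c^T x + lambda^T (A x - b)
Stationarity (grad_x L = 0): Q x + c + A^T lambda = 0.
Primal feasibility: A x = b.

This gives the KKT block system:
  [ Q   A^T ] [ x     ]   [-c ]
  [ A    0  ] [ lambda ] = [ b ]

Solving the linear system:
  x*      = (-3, -2.625)
  lambda* = (6.125)
  f(x*)   = 6.9375

x* = (-3, -2.625), lambda* = (6.125)


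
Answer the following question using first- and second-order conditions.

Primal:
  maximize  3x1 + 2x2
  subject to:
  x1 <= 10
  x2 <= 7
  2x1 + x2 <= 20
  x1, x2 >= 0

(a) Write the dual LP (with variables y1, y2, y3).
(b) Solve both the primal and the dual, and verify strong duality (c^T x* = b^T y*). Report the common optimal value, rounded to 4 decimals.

The standard primal-dual pair for 'max c^T x s.t. A x <= b, x >= 0' is:
  Dual:  min b^T y  s.t.  A^T y >= c,  y >= 0.

So the dual LP is:
  minimize  10y1 + 7y2 + 20y3
  subject to:
    y1 + 2y3 >= 3
    y2 + y3 >= 2
    y1, y2, y3 >= 0

Solving the primal: x* = (6.5, 7).
  primal value c^T x* = 33.5.
Solving the dual: y* = (0, 0.5, 1.5).
  dual value b^T y* = 33.5.
Strong duality: c^T x* = b^T y*. Confirmed.

33.5


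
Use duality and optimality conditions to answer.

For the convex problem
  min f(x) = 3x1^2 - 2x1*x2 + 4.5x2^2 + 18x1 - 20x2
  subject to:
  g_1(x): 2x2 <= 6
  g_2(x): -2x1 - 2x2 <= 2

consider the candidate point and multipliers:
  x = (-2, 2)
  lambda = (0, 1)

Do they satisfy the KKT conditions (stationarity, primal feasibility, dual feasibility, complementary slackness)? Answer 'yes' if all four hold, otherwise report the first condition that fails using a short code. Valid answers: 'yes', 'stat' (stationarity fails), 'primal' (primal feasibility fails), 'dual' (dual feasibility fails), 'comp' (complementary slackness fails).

Gradient of f: grad f(x) = Q x + c = (2, 2)
Constraint values g_i(x) = a_i^T x - b_i:
  g_1((-2, 2)) = -2
  g_2((-2, 2)) = -2
Stationarity residual: grad f(x) + sum_i lambda_i a_i = (0, 0)
  -> stationarity OK
Primal feasibility (all g_i <= 0): OK
Dual feasibility (all lambda_i >= 0): OK
Complementary slackness (lambda_i * g_i(x) = 0 for all i): FAILS

Verdict: the first failing condition is complementary_slackness -> comp.

comp


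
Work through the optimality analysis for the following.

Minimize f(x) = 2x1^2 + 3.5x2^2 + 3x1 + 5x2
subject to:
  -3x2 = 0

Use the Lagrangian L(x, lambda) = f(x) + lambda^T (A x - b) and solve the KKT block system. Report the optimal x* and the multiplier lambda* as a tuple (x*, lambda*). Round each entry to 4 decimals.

Form the Lagrangian:
  L(x, lambda) = (1/2) x^T Q x + c^T x + lambda^T (A x - b)
Stationarity (grad_x L = 0): Q x + c + A^T lambda = 0.
Primal feasibility: A x = b.

This gives the KKT block system:
  [ Q   A^T ] [ x     ]   [-c ]
  [ A    0  ] [ lambda ] = [ b ]

Solving the linear system:
  x*      = (-0.75, 0)
  lambda* = (1.6667)
  f(x*)   = -1.125

x* = (-0.75, 0), lambda* = (1.6667)


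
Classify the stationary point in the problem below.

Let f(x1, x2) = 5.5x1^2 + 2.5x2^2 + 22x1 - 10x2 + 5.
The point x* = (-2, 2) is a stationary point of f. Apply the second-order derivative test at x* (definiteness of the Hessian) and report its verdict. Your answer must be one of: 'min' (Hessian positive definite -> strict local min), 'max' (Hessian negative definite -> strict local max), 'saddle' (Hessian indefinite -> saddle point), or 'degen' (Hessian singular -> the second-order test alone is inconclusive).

Compute the Hessian H = grad^2 f:
  H = [[11, 0], [0, 5]]
Verify stationarity: grad f(x*) = H x* + g = (0, 0).
Eigenvalues of H: 5, 11.
Both eigenvalues > 0, so H is positive definite -> x* is a strict local min.

min


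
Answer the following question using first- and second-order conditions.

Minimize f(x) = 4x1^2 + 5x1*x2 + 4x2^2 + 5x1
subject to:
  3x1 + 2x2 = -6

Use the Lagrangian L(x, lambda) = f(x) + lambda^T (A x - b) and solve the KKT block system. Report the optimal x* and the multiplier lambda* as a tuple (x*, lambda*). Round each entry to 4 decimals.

Form the Lagrangian:
  L(x, lambda) = (1/2) x^T Q x + c^T x + lambda^T (A x - b)
Stationarity (grad_x L = 0): Q x + c + A^T lambda = 0.
Primal feasibility: A x = b.

This gives the KKT block system:
  [ Q   A^T ] [ x     ]   [-c ]
  [ A    0  ] [ lambda ] = [ b ]

Solving the linear system:
  x*      = (-2.3636, 0.5455)
  lambda* = (3.7273)
  f(x*)   = 5.2727

x* = (-2.3636, 0.5455), lambda* = (3.7273)


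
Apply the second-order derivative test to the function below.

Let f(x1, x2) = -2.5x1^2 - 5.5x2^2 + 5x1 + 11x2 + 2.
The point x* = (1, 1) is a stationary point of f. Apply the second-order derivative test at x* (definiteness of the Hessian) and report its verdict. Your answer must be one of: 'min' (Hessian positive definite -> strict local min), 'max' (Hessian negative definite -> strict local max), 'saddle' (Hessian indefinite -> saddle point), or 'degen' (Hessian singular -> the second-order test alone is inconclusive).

Compute the Hessian H = grad^2 f:
  H = [[-5, 0], [0, -11]]
Verify stationarity: grad f(x*) = H x* + g = (0, 0).
Eigenvalues of H: -11, -5.
Both eigenvalues < 0, so H is negative definite -> x* is a strict local max.

max


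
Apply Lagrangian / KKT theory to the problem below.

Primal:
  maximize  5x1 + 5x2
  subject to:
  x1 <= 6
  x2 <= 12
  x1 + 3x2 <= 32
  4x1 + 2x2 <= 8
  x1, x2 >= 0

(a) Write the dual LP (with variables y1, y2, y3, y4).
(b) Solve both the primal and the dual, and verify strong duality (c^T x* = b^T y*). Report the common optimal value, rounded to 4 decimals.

The standard primal-dual pair for 'max c^T x s.t. A x <= b, x >= 0' is:
  Dual:  min b^T y  s.t.  A^T y >= c,  y >= 0.

So the dual LP is:
  minimize  6y1 + 12y2 + 32y3 + 8y4
  subject to:
    y1 + y3 + 4y4 >= 5
    y2 + 3y3 + 2y4 >= 5
    y1, y2, y3, y4 >= 0

Solving the primal: x* = (0, 4).
  primal value c^T x* = 20.
Solving the dual: y* = (0, 0, 0, 2.5).
  dual value b^T y* = 20.
Strong duality: c^T x* = b^T y*. Confirmed.

20


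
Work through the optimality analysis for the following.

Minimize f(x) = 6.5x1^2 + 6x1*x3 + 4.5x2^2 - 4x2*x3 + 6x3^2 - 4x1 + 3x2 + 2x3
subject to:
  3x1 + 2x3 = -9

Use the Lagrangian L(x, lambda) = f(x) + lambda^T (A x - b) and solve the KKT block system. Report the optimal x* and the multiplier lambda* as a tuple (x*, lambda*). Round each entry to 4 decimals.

Form the Lagrangian:
  L(x, lambda) = (1/2) x^T Q x + c^T x + lambda^T (A x - b)
Stationarity (grad_x L = 0): Q x + c + A^T lambda = 0.
Primal feasibility: A x = b.

This gives the KKT block system:
  [ Q   A^T ] [ x     ]   [-c ]
  [ A    0  ] [ lambda ] = [ b ]

Solving the linear system:
  x*      = (-1.8333, -1.1111, -1.75)
  lambda* = (12.7778)
  f(x*)   = 57.75

x* = (-1.8333, -1.1111, -1.75), lambda* = (12.7778)


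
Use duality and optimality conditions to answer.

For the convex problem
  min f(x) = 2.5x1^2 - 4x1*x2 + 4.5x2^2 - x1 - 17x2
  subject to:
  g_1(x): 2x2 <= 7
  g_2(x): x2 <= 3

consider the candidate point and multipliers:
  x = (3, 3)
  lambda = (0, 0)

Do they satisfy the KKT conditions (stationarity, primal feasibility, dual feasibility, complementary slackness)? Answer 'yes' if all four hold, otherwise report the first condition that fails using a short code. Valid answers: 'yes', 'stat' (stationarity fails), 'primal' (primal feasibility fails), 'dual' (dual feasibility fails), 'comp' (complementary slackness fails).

Gradient of f: grad f(x) = Q x + c = (2, -2)
Constraint values g_i(x) = a_i^T x - b_i:
  g_1((3, 3)) = -1
  g_2((3, 3)) = 0
Stationarity residual: grad f(x) + sum_i lambda_i a_i = (2, -2)
  -> stationarity FAILS
Primal feasibility (all g_i <= 0): OK
Dual feasibility (all lambda_i >= 0): OK
Complementary slackness (lambda_i * g_i(x) = 0 for all i): OK

Verdict: the first failing condition is stationarity -> stat.

stat


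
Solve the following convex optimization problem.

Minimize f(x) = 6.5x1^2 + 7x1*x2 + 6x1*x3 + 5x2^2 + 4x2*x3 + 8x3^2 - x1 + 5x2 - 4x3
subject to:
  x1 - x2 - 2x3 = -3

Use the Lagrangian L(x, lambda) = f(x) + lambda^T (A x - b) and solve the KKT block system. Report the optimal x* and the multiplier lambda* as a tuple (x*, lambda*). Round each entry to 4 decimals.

Form the Lagrangian:
  L(x, lambda) = (1/2) x^T Q x + c^T x + lambda^T (A x - b)
Stationarity (grad_x L = 0): Q x + c + A^T lambda = 0.
Primal feasibility: A x = b.

This gives the KKT block system:
  [ Q   A^T ] [ x     ]   [-c ]
  [ A    0  ] [ lambda ] = [ b ]

Solving the linear system:
  x*      = (-0.7876, 0.0575, 1.0774)
  lambda* = (4.3717)
  f(x*)   = 4.9403

x* = (-0.7876, 0.0575, 1.0774), lambda* = (4.3717)


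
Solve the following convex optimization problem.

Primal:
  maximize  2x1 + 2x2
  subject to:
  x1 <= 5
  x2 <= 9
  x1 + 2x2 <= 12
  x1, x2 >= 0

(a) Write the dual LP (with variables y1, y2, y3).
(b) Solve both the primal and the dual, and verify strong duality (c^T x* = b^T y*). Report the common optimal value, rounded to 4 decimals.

The standard primal-dual pair for 'max c^T x s.t. A x <= b, x >= 0' is:
  Dual:  min b^T y  s.t.  A^T y >= c,  y >= 0.

So the dual LP is:
  minimize  5y1 + 9y2 + 12y3
  subject to:
    y1 + y3 >= 2
    y2 + 2y3 >= 2
    y1, y2, y3 >= 0

Solving the primal: x* = (5, 3.5).
  primal value c^T x* = 17.
Solving the dual: y* = (1, 0, 1).
  dual value b^T y* = 17.
Strong duality: c^T x* = b^T y*. Confirmed.

17


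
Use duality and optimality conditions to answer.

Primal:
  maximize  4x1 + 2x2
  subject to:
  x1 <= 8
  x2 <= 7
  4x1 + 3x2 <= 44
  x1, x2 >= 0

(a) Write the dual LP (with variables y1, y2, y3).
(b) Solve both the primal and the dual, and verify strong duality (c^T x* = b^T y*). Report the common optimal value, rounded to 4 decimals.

The standard primal-dual pair for 'max c^T x s.t. A x <= b, x >= 0' is:
  Dual:  min b^T y  s.t.  A^T y >= c,  y >= 0.

So the dual LP is:
  minimize  8y1 + 7y2 + 44y3
  subject to:
    y1 + 4y3 >= 4
    y2 + 3y3 >= 2
    y1, y2, y3 >= 0

Solving the primal: x* = (8, 4).
  primal value c^T x* = 40.
Solving the dual: y* = (1.3333, 0, 0.6667).
  dual value b^T y* = 40.
Strong duality: c^T x* = b^T y*. Confirmed.

40


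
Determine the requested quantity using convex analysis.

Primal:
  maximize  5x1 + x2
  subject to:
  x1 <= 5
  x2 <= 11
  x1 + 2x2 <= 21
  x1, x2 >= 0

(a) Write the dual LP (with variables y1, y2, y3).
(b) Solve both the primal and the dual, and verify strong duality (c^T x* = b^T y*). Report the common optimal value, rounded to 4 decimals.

The standard primal-dual pair for 'max c^T x s.t. A x <= b, x >= 0' is:
  Dual:  min b^T y  s.t.  A^T y >= c,  y >= 0.

So the dual LP is:
  minimize  5y1 + 11y2 + 21y3
  subject to:
    y1 + y3 >= 5
    y2 + 2y3 >= 1
    y1, y2, y3 >= 0

Solving the primal: x* = (5, 8).
  primal value c^T x* = 33.
Solving the dual: y* = (4.5, 0, 0.5).
  dual value b^T y* = 33.
Strong duality: c^T x* = b^T y*. Confirmed.

33


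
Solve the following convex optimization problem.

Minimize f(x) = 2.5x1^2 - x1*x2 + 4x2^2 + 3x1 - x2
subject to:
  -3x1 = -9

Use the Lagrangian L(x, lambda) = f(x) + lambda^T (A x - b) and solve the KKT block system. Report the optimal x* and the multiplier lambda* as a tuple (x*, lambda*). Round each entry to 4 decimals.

Form the Lagrangian:
  L(x, lambda) = (1/2) x^T Q x + c^T x + lambda^T (A x - b)
Stationarity (grad_x L = 0): Q x + c + A^T lambda = 0.
Primal feasibility: A x = b.

This gives the KKT block system:
  [ Q   A^T ] [ x     ]   [-c ]
  [ A    0  ] [ lambda ] = [ b ]

Solving the linear system:
  x*      = (3, 0.5)
  lambda* = (5.8333)
  f(x*)   = 30.5

x* = (3, 0.5), lambda* = (5.8333)


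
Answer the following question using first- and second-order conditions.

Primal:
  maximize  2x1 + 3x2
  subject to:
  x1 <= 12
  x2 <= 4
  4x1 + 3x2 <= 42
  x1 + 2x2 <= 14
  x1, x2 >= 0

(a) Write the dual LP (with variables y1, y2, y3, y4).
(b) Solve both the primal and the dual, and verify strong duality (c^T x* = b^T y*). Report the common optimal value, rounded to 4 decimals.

The standard primal-dual pair for 'max c^T x s.t. A x <= b, x >= 0' is:
  Dual:  min b^T y  s.t.  A^T y >= c,  y >= 0.

So the dual LP is:
  minimize  12y1 + 4y2 + 42y3 + 14y4
  subject to:
    y1 + 4y3 + y4 >= 2
    y2 + 3y3 + 2y4 >= 3
    y1, y2, y3, y4 >= 0

Solving the primal: x* = (8.4, 2.8).
  primal value c^T x* = 25.2.
Solving the dual: y* = (0, 0, 0.2, 1.2).
  dual value b^T y* = 25.2.
Strong duality: c^T x* = b^T y*. Confirmed.

25.2


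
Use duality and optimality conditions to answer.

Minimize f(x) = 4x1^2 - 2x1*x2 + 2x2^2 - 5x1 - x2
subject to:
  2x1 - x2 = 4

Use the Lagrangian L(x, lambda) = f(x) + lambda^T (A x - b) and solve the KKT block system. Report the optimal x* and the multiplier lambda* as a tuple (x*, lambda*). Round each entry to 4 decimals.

Form the Lagrangian:
  L(x, lambda) = (1/2) x^T Q x + c^T x + lambda^T (A x - b)
Stationarity (grad_x L = 0): Q x + c + A^T lambda = 0.
Primal feasibility: A x = b.

This gives the KKT block system:
  [ Q   A^T ] [ x     ]   [-c ]
  [ A    0  ] [ lambda ] = [ b ]

Solving the linear system:
  x*      = (1.9375, -0.125)
  lambda* = (-5.375)
  f(x*)   = 5.9688

x* = (1.9375, -0.125), lambda* = (-5.375)


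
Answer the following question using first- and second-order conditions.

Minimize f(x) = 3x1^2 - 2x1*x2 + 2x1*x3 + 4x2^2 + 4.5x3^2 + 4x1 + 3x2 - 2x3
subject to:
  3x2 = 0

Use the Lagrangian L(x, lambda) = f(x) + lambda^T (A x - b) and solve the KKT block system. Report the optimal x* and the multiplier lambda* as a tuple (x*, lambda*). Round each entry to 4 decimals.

Form the Lagrangian:
  L(x, lambda) = (1/2) x^T Q x + c^T x + lambda^T (A x - b)
Stationarity (grad_x L = 0): Q x + c + A^T lambda = 0.
Primal feasibility: A x = b.

This gives the KKT block system:
  [ Q   A^T ] [ x     ]   [-c ]
  [ A    0  ] [ lambda ] = [ b ]

Solving the linear system:
  x*      = (-0.8, 0, 0.4)
  lambda* = (-1.5333)
  f(x*)   = -2

x* = (-0.8, 0, 0.4), lambda* = (-1.5333)


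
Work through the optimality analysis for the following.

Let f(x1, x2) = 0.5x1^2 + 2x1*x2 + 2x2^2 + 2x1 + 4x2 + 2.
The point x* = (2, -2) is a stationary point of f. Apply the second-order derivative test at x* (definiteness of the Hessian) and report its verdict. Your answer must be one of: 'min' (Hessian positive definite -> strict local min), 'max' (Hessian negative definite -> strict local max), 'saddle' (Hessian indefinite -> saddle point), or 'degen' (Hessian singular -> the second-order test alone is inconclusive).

Compute the Hessian H = grad^2 f:
  H = [[1, 2], [2, 4]]
Verify stationarity: grad f(x*) = H x* + g = (0, 0).
Eigenvalues of H: 0, 5.
H has a zero eigenvalue (singular; positive semidefinite but not definite), so H is neither positive definite, negative definite, nor indefinite. The second-order test alone is inconclusive -> degen.
(Indeed, f is constant along the null direction of H through x*, so x* is not a strict local extremum.)

degen


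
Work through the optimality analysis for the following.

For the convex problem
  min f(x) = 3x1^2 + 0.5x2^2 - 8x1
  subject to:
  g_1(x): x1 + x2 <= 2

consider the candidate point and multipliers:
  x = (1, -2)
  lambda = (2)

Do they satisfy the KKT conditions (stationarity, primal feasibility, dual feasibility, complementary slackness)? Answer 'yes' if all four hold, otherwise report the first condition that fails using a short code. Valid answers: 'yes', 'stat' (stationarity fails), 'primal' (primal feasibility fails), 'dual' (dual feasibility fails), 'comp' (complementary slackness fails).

Gradient of f: grad f(x) = Q x + c = (-2, -2)
Constraint values g_i(x) = a_i^T x - b_i:
  g_1((1, -2)) = -3
Stationarity residual: grad f(x) + sum_i lambda_i a_i = (0, 0)
  -> stationarity OK
Primal feasibility (all g_i <= 0): OK
Dual feasibility (all lambda_i >= 0): OK
Complementary slackness (lambda_i * g_i(x) = 0 for all i): FAILS

Verdict: the first failing condition is complementary_slackness -> comp.

comp


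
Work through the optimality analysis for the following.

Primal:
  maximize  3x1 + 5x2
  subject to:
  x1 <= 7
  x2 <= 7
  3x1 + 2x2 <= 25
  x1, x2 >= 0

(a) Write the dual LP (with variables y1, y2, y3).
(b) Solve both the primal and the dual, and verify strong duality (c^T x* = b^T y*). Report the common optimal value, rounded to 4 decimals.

The standard primal-dual pair for 'max c^T x s.t. A x <= b, x >= 0' is:
  Dual:  min b^T y  s.t.  A^T y >= c,  y >= 0.

So the dual LP is:
  minimize  7y1 + 7y2 + 25y3
  subject to:
    y1 + 3y3 >= 3
    y2 + 2y3 >= 5
    y1, y2, y3 >= 0

Solving the primal: x* = (3.6667, 7).
  primal value c^T x* = 46.
Solving the dual: y* = (0, 3, 1).
  dual value b^T y* = 46.
Strong duality: c^T x* = b^T y*. Confirmed.

46


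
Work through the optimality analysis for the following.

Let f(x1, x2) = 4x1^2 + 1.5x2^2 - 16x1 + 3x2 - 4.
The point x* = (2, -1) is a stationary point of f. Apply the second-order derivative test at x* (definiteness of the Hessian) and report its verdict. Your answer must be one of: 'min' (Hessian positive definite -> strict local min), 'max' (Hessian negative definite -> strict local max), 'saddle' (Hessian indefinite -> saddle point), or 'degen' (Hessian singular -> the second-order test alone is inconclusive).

Compute the Hessian H = grad^2 f:
  H = [[8, 0], [0, 3]]
Verify stationarity: grad f(x*) = H x* + g = (0, 0).
Eigenvalues of H: 3, 8.
Both eigenvalues > 0, so H is positive definite -> x* is a strict local min.

min


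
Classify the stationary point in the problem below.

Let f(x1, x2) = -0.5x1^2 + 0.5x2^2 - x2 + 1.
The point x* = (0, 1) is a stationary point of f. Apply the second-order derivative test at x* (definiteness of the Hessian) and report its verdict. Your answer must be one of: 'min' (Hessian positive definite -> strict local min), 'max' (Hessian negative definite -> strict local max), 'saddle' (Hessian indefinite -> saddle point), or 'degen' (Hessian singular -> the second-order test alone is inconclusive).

Compute the Hessian H = grad^2 f:
  H = [[-1, 0], [0, 1]]
Verify stationarity: grad f(x*) = H x* + g = (0, 0).
Eigenvalues of H: -1, 1.
Eigenvalues have mixed signs, so H is indefinite -> x* is a saddle point.

saddle


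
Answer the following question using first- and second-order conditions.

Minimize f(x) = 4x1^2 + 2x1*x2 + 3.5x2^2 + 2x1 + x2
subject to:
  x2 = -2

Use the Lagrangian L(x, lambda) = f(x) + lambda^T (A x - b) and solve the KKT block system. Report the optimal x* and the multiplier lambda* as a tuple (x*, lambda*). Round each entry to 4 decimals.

Form the Lagrangian:
  L(x, lambda) = (1/2) x^T Q x + c^T x + lambda^T (A x - b)
Stationarity (grad_x L = 0): Q x + c + A^T lambda = 0.
Primal feasibility: A x = b.

This gives the KKT block system:
  [ Q   A^T ] [ x     ]   [-c ]
  [ A    0  ] [ lambda ] = [ b ]

Solving the linear system:
  x*      = (0.25, -2)
  lambda* = (12.5)
  f(x*)   = 11.75

x* = (0.25, -2), lambda* = (12.5)


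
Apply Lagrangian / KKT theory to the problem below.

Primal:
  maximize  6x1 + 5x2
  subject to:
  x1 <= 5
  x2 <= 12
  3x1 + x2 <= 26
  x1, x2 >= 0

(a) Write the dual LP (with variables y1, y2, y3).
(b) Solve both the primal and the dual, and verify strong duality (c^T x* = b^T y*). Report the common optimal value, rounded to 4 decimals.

The standard primal-dual pair for 'max c^T x s.t. A x <= b, x >= 0' is:
  Dual:  min b^T y  s.t.  A^T y >= c,  y >= 0.

So the dual LP is:
  minimize  5y1 + 12y2 + 26y3
  subject to:
    y1 + 3y3 >= 6
    y2 + y3 >= 5
    y1, y2, y3 >= 0

Solving the primal: x* = (4.6667, 12).
  primal value c^T x* = 88.
Solving the dual: y* = (0, 3, 2).
  dual value b^T y* = 88.
Strong duality: c^T x* = b^T y*. Confirmed.

88


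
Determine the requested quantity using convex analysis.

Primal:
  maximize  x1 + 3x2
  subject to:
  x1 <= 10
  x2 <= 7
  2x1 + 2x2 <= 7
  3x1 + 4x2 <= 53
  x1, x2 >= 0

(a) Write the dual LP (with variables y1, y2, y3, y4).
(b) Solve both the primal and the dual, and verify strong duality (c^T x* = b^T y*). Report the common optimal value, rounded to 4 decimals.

The standard primal-dual pair for 'max c^T x s.t. A x <= b, x >= 0' is:
  Dual:  min b^T y  s.t.  A^T y >= c,  y >= 0.

So the dual LP is:
  minimize  10y1 + 7y2 + 7y3 + 53y4
  subject to:
    y1 + 2y3 + 3y4 >= 1
    y2 + 2y3 + 4y4 >= 3
    y1, y2, y3, y4 >= 0

Solving the primal: x* = (0, 3.5).
  primal value c^T x* = 10.5.
Solving the dual: y* = (0, 0, 1.5, 0).
  dual value b^T y* = 10.5.
Strong duality: c^T x* = b^T y*. Confirmed.

10.5


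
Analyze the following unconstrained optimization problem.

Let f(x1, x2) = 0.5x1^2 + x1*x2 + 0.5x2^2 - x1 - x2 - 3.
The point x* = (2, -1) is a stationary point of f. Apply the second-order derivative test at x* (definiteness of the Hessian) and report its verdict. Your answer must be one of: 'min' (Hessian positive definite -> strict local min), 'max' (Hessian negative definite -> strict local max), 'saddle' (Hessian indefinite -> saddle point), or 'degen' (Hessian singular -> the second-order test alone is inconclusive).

Compute the Hessian H = grad^2 f:
  H = [[1, 1], [1, 1]]
Verify stationarity: grad f(x*) = H x* + g = (0, 0).
Eigenvalues of H: 0, 2.
H has a zero eigenvalue (singular; positive semidefinite but not definite), so H is neither positive definite, negative definite, nor indefinite. The second-order test alone is inconclusive -> degen.
(Indeed, f is constant along the null direction of H through x*, so x* is not a strict local extremum.)

degen
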